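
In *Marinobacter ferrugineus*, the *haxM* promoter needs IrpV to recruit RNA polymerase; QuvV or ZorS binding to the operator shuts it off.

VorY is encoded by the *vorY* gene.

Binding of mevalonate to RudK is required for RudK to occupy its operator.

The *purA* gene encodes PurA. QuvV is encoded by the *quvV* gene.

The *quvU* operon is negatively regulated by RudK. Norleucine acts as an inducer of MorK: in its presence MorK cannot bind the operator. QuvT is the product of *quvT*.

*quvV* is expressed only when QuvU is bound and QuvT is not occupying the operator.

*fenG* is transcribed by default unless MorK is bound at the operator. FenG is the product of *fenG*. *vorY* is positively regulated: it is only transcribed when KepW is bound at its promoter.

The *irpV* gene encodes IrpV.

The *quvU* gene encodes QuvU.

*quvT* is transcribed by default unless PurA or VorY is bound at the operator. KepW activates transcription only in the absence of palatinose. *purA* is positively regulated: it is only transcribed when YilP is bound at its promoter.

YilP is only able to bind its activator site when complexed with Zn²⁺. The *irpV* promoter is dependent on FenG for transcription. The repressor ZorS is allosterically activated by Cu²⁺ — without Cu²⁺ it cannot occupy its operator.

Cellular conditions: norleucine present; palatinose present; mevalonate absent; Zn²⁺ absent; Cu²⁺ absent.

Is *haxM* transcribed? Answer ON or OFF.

Mevalonate is absent, so RudK is inactive.
With no repressor bound, *quvU* is transcribed.
So QuvU is produced and active.
Zn²⁺ is absent, so YilP is inactive.
Required activator YilP is absent, so *purA* is not transcribed.
So PurA is not produced.
Palatinose is present, so KepW is inactive.
Required activator KepW is absent, so *vorY* is not transcribed.
So VorY is not produced.
With no repressor bound, *quvT* is transcribed.
So QuvT is produced and active.
With repressor QuvT bound, *quvV* is not transcribed.
So QuvV is not produced.
Cu²⁺ is absent, so ZorS is inactive.
Norleucine is present, so MorK is inactive.
With no repressor bound, *fenG* is transcribed.
So FenG is produced and active.
No repressor is bound and FenG is active, so *irpV* is transcribed.
So IrpV is produced and active.
No repressor is bound and IrpV is active, so *haxM* is transcribed.

ON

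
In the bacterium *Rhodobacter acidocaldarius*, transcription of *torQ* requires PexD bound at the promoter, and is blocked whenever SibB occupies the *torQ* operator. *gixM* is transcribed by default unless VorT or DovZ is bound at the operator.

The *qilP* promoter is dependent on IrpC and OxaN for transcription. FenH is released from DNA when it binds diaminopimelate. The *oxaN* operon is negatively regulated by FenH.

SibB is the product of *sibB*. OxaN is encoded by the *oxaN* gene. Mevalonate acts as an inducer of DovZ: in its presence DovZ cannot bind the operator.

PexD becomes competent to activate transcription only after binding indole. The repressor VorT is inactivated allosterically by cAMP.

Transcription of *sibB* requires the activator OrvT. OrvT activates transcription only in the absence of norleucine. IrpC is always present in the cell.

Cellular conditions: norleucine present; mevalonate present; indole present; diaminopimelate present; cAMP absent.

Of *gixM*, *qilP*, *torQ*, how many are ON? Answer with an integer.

cAMP is absent, so VorT is active.
Mevalonate is present, so DovZ is inactive.
With repressor VorT bound, *gixM* is not transcribed.
→ *gixM* is OFF.
IrpC is produced constitutively and is active.
Diaminopimelate is present, so FenH is inactive.
With no repressor bound, *oxaN* is transcribed.
So OxaN is produced and active.
No repressor is bound and IrpC and OxaN are active, so *qilP* is transcribed.
→ *qilP* is ON.
Indole is present, so PexD is active.
Norleucine is present, so OrvT is inactive.
Required activator OrvT is absent, so *sibB* is not transcribed.
So SibB is not produced.
No repressor is bound and PexD is active, so *torQ* is transcribed.
→ *torQ* is ON.
2 of the 3 genes are transcribed.

2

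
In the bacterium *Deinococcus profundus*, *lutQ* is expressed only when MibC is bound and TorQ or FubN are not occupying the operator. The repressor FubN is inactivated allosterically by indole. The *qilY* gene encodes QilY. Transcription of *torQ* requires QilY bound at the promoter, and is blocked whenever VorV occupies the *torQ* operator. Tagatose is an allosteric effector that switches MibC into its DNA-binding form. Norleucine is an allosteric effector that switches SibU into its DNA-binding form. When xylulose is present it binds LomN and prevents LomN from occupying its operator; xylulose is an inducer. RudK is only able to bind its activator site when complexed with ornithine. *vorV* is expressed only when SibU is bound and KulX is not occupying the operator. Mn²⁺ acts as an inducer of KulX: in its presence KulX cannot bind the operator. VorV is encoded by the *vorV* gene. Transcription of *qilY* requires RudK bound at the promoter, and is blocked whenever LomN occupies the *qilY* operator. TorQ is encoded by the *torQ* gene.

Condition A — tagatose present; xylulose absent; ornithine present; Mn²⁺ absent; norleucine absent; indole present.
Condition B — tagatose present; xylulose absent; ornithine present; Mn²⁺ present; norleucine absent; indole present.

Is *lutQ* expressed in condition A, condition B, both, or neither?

Condition A:
Tagatose is present, so MibC is active.
Xylulose is absent, so LomN is active.
Ornithine is present, so RudK is active.
With repressor LomN bound, *qilY* is not transcribed.
So QilY is not produced.
Mn²⁺ is absent, so KulX is active.
Norleucine is absent, so SibU is inactive.
With repressor KulX bound, *vorV* is not transcribed.
So VorV is not produced.
Required activator QilY is absent, so *torQ* is not transcribed.
So TorQ is not produced.
Indole is present, so FubN is inactive.
No repressor is bound and MibC is active, so *lutQ* is transcribed.
→ *lutQ* is ON in A.
Condition B:
Tagatose is present, so MibC is active.
Xylulose is absent, so LomN is active.
Ornithine is present, so RudK is active.
With repressor LomN bound, *qilY* is not transcribed.
So QilY is not produced.
Mn²⁺ is present, so KulX is inactive.
Norleucine is absent, so SibU is inactive.
Required activator SibU is absent, so *vorV* is not transcribed.
So VorV is not produced.
Required activator QilY is absent, so *torQ* is not transcribed.
So TorQ is not produced.
Indole is present, so FubN is inactive.
No repressor is bound and MibC is active, so *lutQ* is transcribed.
→ *lutQ* is ON in B.

both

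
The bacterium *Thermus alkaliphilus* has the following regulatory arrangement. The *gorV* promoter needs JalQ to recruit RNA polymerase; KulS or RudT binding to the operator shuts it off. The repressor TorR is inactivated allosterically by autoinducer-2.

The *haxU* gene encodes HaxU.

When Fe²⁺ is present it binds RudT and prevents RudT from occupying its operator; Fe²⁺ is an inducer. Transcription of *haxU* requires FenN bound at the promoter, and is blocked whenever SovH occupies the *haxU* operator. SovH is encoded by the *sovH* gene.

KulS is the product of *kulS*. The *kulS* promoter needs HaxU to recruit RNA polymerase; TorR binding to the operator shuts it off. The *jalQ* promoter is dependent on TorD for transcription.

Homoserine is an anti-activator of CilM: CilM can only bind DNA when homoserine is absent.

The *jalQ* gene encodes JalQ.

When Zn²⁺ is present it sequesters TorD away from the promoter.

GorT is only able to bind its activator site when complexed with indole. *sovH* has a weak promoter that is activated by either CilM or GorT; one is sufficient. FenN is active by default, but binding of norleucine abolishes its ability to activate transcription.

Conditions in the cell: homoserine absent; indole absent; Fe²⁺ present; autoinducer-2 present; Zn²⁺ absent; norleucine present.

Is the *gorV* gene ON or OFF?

Homoserine is absent, so CilM is active.
Indole is absent, so GorT is inactive.
Activator CilM is present, so *sovH* is transcribed.
So SovH is produced and active.
Norleucine is present, so FenN is inactive.
With repressor SovH bound, *haxU* is not transcribed.
So HaxU is not produced.
Autoinducer-2 is present, so TorR is inactive.
Required activator HaxU is absent, so *kulS* is not transcribed.
So KulS is not produced.
Zn²⁺ is absent, so TorD is active.
No repressor is bound and TorD is active, so *jalQ* is transcribed.
So JalQ is produced and active.
Fe²⁺ is present, so RudT is inactive.
No repressor is bound and JalQ is active, so *gorV* is transcribed.

ON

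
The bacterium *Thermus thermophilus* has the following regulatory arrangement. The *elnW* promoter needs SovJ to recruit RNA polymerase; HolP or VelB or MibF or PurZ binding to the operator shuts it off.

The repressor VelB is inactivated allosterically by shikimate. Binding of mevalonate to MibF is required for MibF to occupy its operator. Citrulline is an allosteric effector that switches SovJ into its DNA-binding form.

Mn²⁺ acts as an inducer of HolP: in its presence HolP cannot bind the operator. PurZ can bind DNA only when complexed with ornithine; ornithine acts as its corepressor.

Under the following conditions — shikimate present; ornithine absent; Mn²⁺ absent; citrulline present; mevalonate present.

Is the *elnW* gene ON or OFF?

Citrulline is present, so SovJ is active.
Mn²⁺ is absent, so HolP is active.
Shikimate is present, so VelB is inactive.
Mevalonate is present, so MibF is active.
Ornithine is absent, so PurZ is inactive.
With repressor HolP bound, *elnW* is not transcribed.

OFF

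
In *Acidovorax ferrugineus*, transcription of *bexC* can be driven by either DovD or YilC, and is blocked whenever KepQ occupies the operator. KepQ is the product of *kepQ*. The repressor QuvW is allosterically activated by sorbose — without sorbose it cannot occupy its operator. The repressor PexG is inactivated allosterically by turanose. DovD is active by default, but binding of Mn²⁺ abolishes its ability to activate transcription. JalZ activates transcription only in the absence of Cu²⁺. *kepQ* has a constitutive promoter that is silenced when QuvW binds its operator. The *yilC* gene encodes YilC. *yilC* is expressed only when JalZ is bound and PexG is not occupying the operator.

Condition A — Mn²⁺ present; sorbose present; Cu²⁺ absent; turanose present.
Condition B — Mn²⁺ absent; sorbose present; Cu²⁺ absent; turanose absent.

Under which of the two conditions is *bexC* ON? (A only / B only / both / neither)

Condition A:
Mn²⁺ is present, so DovD is inactive.
Sorbose is present, so QuvW is active.
With repressor QuvW bound, *kepQ* is not transcribed.
So KepQ is not produced.
Cu²⁺ is absent, so JalZ is active.
Turanose is present, so PexG is inactive.
No repressor is bound and JalZ is active, so *yilC* is transcribed.
So YilC is produced and active.
Activator YilC is present, so *bexC* is transcribed.
→ *bexC* is ON in A.
Condition B:
Mn²⁺ is absent, so DovD is active.
Sorbose is present, so QuvW is active.
With repressor QuvW bound, *kepQ* is not transcribed.
So KepQ is not produced.
Cu²⁺ is absent, so JalZ is active.
Turanose is absent, so PexG is active.
With repressor PexG bound, *yilC* is not transcribed.
So YilC is not produced.
Activator DovD is present, so *bexC* is transcribed.
→ *bexC* is ON in B.

both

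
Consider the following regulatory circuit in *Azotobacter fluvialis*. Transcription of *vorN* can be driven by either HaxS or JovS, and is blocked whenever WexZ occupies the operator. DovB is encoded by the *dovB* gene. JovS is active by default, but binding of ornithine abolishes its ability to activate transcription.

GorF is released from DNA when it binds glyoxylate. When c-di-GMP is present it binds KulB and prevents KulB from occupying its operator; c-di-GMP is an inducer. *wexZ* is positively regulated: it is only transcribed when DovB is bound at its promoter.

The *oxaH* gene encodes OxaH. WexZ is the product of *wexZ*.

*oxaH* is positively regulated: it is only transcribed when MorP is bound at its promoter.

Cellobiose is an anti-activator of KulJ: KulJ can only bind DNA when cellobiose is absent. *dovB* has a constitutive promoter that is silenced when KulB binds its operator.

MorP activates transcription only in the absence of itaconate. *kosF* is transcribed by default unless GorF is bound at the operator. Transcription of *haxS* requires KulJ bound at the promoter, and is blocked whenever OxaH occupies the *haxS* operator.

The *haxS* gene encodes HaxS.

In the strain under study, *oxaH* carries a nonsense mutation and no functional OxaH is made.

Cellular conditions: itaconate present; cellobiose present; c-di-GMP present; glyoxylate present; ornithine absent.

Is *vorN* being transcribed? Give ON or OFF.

OxaH is non-functional in this strain, so it has no effect.
Cellobiose is present, so KulJ is inactive.
Required activator KulJ is absent, so *haxS* is not transcribed.
So HaxS is not produced.
Ornithine is absent, so JovS is active.
c-di-GMP is present, so KulB is inactive.
With no repressor bound, *dovB* is transcribed.
So DovB is produced and active.
No repressor is bound and DovB is active, so *wexZ* is transcribed.
So WexZ is produced and active.
With repressor WexZ bound, *vorN* is not transcribed.

OFF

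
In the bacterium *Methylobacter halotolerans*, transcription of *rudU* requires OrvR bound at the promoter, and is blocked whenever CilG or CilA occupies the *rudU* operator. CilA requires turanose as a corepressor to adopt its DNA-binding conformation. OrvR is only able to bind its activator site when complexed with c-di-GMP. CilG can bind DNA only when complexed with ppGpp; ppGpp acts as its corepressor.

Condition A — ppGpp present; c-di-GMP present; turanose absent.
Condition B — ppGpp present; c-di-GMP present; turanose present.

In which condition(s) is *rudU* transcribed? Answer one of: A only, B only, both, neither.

Condition A:
ppGpp is present, so CilG is active.
c-di-GMP is present, so OrvR is active.
Turanose is absent, so CilA is inactive.
With repressor CilG bound, *rudU* is not transcribed.
→ *rudU* is OFF in A.
Condition B:
ppGpp is present, so CilG is active.
c-di-GMP is present, so OrvR is active.
Turanose is present, so CilA is active.
With repressor CilG bound, *rudU* is not transcribed.
→ *rudU* is OFF in B.

neither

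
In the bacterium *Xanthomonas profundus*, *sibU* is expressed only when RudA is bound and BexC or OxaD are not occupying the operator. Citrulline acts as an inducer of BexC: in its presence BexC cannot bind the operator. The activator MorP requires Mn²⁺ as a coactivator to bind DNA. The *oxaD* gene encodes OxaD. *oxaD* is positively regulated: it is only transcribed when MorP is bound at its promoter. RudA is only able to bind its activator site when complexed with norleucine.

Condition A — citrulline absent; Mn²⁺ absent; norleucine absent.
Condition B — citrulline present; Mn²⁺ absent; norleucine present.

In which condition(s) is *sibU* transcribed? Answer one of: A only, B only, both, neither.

B only

Condition A:
Citrulline is absent, so BexC is active.
Mn²⁺ is absent, so MorP is inactive.
Required activator MorP is absent, so *oxaD* is not transcribed.
So OxaD is not produced.
Norleucine is absent, so RudA is inactive.
With repressor BexC bound, *sibU* is not transcribed.
→ *sibU* is OFF in A.
Condition B:
Citrulline is present, so BexC is inactive.
Mn²⁺ is absent, so MorP is inactive.
Required activator MorP is absent, so *oxaD* is not transcribed.
So OxaD is not produced.
Norleucine is present, so RudA is active.
No repressor is bound and RudA is active, so *sibU* is transcribed.
→ *sibU* is ON in B.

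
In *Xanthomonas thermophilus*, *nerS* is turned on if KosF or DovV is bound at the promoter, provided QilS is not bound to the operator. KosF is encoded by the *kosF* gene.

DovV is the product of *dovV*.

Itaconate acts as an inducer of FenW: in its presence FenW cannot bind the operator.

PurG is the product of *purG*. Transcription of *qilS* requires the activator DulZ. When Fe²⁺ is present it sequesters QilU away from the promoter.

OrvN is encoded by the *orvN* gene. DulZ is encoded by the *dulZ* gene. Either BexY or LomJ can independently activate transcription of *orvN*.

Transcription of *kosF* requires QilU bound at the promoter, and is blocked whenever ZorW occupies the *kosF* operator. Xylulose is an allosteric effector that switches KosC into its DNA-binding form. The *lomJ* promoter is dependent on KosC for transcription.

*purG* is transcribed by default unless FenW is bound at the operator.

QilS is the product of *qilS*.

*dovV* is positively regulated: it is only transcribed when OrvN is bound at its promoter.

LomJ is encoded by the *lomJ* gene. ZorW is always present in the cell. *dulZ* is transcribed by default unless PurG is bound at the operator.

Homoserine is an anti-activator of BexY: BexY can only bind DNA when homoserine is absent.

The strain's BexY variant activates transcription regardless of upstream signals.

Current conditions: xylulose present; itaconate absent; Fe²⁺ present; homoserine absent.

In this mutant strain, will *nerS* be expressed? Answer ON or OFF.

OFF

ZorW is produced constitutively and is active.
Fe²⁺ is present, so QilU is inactive.
With repressor ZorW bound, *kosF* is not transcribed.
So KosF is not produced.
BexY is constitutively active in this strain.
Xylulose is present, so KosC is active.
No repressor is bound and KosC is active, so *lomJ* is transcribed.
So LomJ is produced and active.
Activator BexY is present, so *orvN* is transcribed.
So OrvN is produced and active.
No repressor is bound and OrvN is active, so *dovV* is transcribed.
So DovV is produced and active.
Itaconate is absent, so FenW is active.
With repressor FenW bound, *purG* is not transcribed.
So PurG is not produced.
With no repressor bound, *dulZ* is transcribed.
So DulZ is produced and active.
No repressor is bound and DulZ is active, so *qilS* is transcribed.
So QilS is produced and active.
With repressor QilS bound, *nerS* is not transcribed.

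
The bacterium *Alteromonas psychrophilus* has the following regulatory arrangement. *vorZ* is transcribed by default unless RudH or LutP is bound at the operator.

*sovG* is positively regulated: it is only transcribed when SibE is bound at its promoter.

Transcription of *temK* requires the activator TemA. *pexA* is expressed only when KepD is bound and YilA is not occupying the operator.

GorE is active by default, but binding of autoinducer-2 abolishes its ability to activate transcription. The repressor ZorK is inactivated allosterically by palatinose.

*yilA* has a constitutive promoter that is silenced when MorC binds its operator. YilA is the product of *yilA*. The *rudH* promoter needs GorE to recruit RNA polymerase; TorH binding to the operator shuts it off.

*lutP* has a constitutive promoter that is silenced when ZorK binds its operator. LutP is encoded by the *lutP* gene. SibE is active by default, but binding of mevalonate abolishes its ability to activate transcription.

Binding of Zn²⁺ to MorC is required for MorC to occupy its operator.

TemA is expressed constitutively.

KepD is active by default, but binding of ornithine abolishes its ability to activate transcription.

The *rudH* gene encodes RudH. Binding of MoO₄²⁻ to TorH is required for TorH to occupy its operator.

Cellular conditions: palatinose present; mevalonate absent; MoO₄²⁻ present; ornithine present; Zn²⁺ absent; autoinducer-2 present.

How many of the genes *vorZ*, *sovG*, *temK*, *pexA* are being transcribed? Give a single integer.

2

MoO₄²⁻ is present, so TorH is active.
Autoinducer-2 is present, so GorE is inactive.
With repressor TorH bound, *rudH* is not transcribed.
So RudH is not produced.
Palatinose is present, so ZorK is inactive.
With no repressor bound, *lutP* is transcribed.
So LutP is produced and active.
With repressor LutP bound, *vorZ* is not transcribed.
→ *vorZ* is OFF.
Mevalonate is absent, so SibE is active.
No repressor is bound and SibE is active, so *sovG* is transcribed.
→ *sovG* is ON.
TemA is produced constitutively and is active.
No repressor is bound and TemA is active, so *temK* is transcribed.
→ *temK* is ON.
Zn²⁺ is absent, so MorC is inactive.
With no repressor bound, *yilA* is transcribed.
So YilA is produced and active.
Ornithine is present, so KepD is inactive.
With repressor YilA bound, *pexA* is not transcribed.
→ *pexA* is OFF.
2 of the 4 genes are transcribed.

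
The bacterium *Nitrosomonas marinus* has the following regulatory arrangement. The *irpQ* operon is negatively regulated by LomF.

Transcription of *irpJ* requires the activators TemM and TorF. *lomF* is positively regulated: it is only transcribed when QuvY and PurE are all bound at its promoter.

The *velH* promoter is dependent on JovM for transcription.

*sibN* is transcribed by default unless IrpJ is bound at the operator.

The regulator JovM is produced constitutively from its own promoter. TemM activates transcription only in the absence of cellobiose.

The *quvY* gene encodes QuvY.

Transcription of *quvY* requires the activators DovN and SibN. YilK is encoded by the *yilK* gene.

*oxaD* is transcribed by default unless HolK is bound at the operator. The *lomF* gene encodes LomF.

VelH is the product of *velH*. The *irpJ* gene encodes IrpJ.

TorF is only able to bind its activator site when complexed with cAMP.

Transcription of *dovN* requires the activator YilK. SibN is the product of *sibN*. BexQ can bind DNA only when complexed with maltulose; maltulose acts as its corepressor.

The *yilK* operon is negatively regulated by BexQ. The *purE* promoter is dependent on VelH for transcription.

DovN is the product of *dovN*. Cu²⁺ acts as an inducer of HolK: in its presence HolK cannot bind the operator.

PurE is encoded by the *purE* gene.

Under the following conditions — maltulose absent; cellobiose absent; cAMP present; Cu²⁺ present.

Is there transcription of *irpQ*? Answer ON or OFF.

ON

Maltulose is absent, so BexQ is inactive.
With no repressor bound, *yilK* is transcribed.
So YilK is produced and active.
No repressor is bound and YilK is active, so *dovN* is transcribed.
So DovN is produced and active.
Cellobiose is absent, so TemM is active.
cAMP is present, so TorF is active.
No repressor is bound and TemM and TorF are active, so *irpJ* is transcribed.
So IrpJ is produced and active.
With repressor IrpJ bound, *sibN* is not transcribed.
So SibN is not produced.
Required activator SibN is absent, so *quvY* is not transcribed.
So QuvY is not produced.
JovM is produced constitutively and is active.
No repressor is bound and JovM is active, so *velH* is transcribed.
So VelH is produced and active.
No repressor is bound and VelH is active, so *purE* is transcribed.
So PurE is produced and active.
Required activator QuvY is absent, so *lomF* is not transcribed.
So LomF is not produced.
With no repressor bound, *irpQ* is transcribed.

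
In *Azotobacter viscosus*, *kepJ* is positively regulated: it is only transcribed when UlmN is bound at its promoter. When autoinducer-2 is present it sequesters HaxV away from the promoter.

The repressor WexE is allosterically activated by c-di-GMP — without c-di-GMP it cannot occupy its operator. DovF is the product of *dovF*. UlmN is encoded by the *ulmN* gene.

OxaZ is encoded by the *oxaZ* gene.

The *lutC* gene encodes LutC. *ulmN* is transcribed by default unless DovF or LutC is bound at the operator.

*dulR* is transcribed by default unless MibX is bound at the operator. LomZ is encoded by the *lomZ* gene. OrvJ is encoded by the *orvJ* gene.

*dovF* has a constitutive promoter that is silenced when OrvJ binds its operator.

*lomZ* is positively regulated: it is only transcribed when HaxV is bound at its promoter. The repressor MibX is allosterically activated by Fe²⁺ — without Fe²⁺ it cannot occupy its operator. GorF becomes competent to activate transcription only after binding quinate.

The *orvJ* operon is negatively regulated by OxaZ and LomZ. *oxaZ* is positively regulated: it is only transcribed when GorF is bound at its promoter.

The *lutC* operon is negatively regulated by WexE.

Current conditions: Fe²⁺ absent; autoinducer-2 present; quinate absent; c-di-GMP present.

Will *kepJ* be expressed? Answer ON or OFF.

ON

Quinate is absent, so GorF is inactive.
Required activator GorF is absent, so *oxaZ* is not transcribed.
So OxaZ is not produced.
Autoinducer-2 is present, so HaxV is inactive.
Required activator HaxV is absent, so *lomZ* is not transcribed.
So LomZ is not produced.
With no repressor bound, *orvJ* is transcribed.
So OrvJ is produced and active.
With repressor OrvJ bound, *dovF* is not transcribed.
So DovF is not produced.
c-di-GMP is present, so WexE is active.
With repressor WexE bound, *lutC* is not transcribed.
So LutC is not produced.
With no repressor bound, *ulmN* is transcribed.
So UlmN is produced and active.
No repressor is bound and UlmN is active, so *kepJ* is transcribed.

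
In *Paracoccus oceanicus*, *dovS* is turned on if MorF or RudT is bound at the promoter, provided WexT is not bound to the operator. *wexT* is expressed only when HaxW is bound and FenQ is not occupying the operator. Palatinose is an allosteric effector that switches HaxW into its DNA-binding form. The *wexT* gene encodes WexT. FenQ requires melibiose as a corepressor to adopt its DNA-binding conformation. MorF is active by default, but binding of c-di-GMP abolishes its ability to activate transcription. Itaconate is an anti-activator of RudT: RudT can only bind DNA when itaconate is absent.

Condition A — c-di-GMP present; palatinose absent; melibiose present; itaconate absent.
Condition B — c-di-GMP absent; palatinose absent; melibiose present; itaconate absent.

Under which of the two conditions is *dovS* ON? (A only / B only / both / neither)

both

Condition A:
c-di-GMP is present, so MorF is inactive.
Palatinose is absent, so HaxW is inactive.
Melibiose is present, so FenQ is active.
With repressor FenQ bound, *wexT* is not transcribed.
So WexT is not produced.
Itaconate is absent, so RudT is active.
Activator RudT is present, so *dovS* is transcribed.
→ *dovS* is ON in A.
Condition B:
c-di-GMP is absent, so MorF is active.
Palatinose is absent, so HaxW is inactive.
Melibiose is present, so FenQ is active.
With repressor FenQ bound, *wexT* is not transcribed.
So WexT is not produced.
Itaconate is absent, so RudT is active.
Activator MorF is present, so *dovS* is transcribed.
→ *dovS* is ON in B.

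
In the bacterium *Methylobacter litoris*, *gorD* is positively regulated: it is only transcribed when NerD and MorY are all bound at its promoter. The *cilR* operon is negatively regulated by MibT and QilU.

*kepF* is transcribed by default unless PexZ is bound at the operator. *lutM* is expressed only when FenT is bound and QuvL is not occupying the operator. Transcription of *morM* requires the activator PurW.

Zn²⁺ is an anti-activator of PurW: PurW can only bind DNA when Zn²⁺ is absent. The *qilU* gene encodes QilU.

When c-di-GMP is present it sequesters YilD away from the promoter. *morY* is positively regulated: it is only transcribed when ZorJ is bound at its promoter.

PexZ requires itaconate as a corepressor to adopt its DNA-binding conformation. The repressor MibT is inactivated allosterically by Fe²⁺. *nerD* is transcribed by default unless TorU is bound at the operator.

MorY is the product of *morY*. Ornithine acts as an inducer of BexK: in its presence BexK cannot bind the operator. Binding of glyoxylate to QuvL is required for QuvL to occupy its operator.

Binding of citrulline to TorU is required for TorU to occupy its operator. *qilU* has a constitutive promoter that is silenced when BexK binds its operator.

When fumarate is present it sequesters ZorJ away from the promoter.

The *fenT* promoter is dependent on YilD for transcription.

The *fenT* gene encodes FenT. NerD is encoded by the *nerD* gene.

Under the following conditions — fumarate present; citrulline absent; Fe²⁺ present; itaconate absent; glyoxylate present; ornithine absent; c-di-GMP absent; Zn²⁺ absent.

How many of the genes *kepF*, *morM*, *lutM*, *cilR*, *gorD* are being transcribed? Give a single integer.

3

Itaconate is absent, so PexZ is inactive.
With no repressor bound, *kepF* is transcribed.
→ *kepF* is ON.
Zn²⁺ is absent, so PurW is active.
No repressor is bound and PurW is active, so *morM* is transcribed.
→ *morM* is ON.
Glyoxylate is present, so QuvL is active.
c-di-GMP is absent, so YilD is active.
No repressor is bound and YilD is active, so *fenT* is transcribed.
So FenT is produced and active.
With repressor QuvL bound, *lutM* is not transcribed.
→ *lutM* is OFF.
Fe²⁺ is present, so MibT is inactive.
Ornithine is absent, so BexK is active.
With repressor BexK bound, *qilU* is not transcribed.
So QilU is not produced.
With no repressor bound, *cilR* is transcribed.
→ *cilR* is ON.
Citrulline is absent, so TorU is inactive.
With no repressor bound, *nerD* is transcribed.
So NerD is produced and active.
Fumarate is present, so ZorJ is inactive.
Required activator ZorJ is absent, so *morY* is not transcribed.
So MorY is not produced.
Required activator MorY is absent, so *gorD* is not transcribed.
→ *gorD* is OFF.
3 of the 5 genes are transcribed.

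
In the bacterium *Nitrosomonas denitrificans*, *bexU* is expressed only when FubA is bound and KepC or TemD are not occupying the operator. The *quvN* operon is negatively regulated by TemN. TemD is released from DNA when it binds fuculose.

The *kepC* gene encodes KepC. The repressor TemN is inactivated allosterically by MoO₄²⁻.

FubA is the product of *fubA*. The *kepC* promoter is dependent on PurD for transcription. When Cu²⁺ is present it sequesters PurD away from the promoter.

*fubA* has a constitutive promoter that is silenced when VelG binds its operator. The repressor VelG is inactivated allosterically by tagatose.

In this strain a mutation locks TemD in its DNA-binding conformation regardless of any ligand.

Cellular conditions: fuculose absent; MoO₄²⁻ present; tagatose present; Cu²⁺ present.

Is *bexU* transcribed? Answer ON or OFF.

Tagatose is present, so VelG is inactive.
With no repressor bound, *fubA* is transcribed.
So FubA is produced and active.
Cu²⁺ is present, so PurD is inactive.
Required activator PurD is absent, so *kepC* is not transcribed.
So KepC is not produced.
TemD is constitutively active in this strain.
With repressor TemD bound, *bexU* is not transcribed.

OFF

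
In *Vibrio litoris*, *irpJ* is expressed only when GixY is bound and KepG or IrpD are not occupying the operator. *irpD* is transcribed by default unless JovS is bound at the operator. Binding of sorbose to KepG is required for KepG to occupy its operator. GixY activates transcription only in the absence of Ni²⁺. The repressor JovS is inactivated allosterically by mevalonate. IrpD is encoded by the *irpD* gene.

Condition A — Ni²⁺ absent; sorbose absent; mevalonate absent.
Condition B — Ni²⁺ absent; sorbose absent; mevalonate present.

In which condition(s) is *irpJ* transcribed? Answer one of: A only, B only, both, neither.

Condition A:
Ni²⁺ is absent, so GixY is active.
Sorbose is absent, so KepG is inactive.
Mevalonate is absent, so JovS is active.
With repressor JovS bound, *irpD* is not transcribed.
So IrpD is not produced.
No repressor is bound and GixY is active, so *irpJ* is transcribed.
→ *irpJ* is ON in A.
Condition B:
Ni²⁺ is absent, so GixY is active.
Sorbose is absent, so KepG is inactive.
Mevalonate is present, so JovS is inactive.
With no repressor bound, *irpD* is transcribed.
So IrpD is produced and active.
With repressor IrpD bound, *irpJ* is not transcribed.
→ *irpJ* is OFF in B.

A only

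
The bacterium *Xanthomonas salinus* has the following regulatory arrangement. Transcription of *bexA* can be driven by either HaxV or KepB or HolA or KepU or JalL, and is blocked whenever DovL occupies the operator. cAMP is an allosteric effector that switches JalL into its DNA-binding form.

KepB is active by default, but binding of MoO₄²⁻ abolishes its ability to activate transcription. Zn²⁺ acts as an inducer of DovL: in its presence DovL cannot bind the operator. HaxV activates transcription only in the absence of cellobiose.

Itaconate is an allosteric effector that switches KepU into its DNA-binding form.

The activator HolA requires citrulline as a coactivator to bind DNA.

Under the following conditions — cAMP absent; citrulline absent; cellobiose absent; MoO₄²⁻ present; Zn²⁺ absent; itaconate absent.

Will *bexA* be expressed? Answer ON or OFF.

Cellobiose is absent, so HaxV is active.
MoO₄²⁻ is present, so KepB is inactive.
Citrulline is absent, so HolA is inactive.
Itaconate is absent, so KepU is inactive.
cAMP is absent, so JalL is inactive.
Zn²⁺ is absent, so DovL is active.
With repressor DovL bound, *bexA* is not transcribed.

OFF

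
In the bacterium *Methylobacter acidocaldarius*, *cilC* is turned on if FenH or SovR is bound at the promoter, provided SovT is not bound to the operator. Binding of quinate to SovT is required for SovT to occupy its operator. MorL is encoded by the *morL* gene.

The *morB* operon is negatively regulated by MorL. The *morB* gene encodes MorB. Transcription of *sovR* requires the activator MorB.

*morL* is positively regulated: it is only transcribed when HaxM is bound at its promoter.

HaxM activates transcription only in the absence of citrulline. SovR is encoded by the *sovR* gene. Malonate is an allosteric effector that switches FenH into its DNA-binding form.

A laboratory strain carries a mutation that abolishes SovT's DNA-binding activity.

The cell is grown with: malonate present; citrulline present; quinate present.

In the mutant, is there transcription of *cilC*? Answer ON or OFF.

Malonate is present, so FenH is active.
SovT is non-functional in this strain, so it has no effect.
Citrulline is present, so HaxM is inactive.
Required activator HaxM is absent, so *morL* is not transcribed.
So MorL is not produced.
With no repressor bound, *morB* is transcribed.
So MorB is produced and active.
No repressor is bound and MorB is active, so *sovR* is transcribed.
So SovR is produced and active.
Activator FenH is present, so *cilC* is transcribed.

ON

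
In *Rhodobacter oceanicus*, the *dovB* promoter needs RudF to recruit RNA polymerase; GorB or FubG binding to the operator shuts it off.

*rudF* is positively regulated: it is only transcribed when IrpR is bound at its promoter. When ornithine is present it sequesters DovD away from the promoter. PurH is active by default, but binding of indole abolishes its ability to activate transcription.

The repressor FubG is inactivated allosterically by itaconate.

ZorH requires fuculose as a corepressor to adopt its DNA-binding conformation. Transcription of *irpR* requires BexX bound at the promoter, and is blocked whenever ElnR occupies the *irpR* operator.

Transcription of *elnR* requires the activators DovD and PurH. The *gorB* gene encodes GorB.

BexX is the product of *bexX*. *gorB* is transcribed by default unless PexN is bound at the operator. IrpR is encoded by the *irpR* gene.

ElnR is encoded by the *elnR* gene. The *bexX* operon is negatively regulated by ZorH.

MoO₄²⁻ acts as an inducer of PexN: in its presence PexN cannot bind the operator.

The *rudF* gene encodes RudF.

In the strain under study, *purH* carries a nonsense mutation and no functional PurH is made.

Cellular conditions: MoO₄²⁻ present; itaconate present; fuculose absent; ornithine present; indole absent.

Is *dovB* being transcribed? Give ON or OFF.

Fuculose is absent, so ZorH is inactive.
With no repressor bound, *bexX* is transcribed.
So BexX is produced and active.
Ornithine is present, so DovD is inactive.
PurH is non-functional in this strain, so it has no effect.
Required activator DovD is absent, so *elnR* is not transcribed.
So ElnR is not produced.
No repressor is bound and BexX is active, so *irpR* is transcribed.
So IrpR is produced and active.
No repressor is bound and IrpR is active, so *rudF* is transcribed.
So RudF is produced and active.
MoO₄²⁻ is present, so PexN is inactive.
With no repressor bound, *gorB* is transcribed.
So GorB is produced and active.
Itaconate is present, so FubG is inactive.
With repressor GorB bound, *dovB* is not transcribed.

OFF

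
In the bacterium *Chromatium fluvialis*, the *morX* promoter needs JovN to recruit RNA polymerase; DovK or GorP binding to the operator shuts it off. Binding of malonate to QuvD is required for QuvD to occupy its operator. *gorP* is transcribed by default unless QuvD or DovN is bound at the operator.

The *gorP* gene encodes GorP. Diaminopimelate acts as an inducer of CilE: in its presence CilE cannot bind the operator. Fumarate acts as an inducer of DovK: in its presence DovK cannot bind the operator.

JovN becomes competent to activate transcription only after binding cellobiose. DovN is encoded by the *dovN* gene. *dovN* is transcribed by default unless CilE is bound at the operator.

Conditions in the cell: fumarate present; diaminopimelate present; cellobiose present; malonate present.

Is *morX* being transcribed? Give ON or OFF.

Fumarate is present, so DovK is inactive.
Cellobiose is present, so JovN is active.
Malonate is present, so QuvD is active.
Diaminopimelate is present, so CilE is inactive.
With no repressor bound, *dovN* is transcribed.
So DovN is produced and active.
With repressor QuvD bound, *gorP* is not transcribed.
So GorP is not produced.
No repressor is bound and JovN is active, so *morX* is transcribed.

ON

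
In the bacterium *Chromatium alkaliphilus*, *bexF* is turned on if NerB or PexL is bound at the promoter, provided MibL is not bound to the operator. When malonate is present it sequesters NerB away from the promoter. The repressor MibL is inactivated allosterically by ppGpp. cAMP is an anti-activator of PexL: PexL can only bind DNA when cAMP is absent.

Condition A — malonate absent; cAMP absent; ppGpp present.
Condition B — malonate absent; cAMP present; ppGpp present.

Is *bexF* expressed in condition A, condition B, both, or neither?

Condition A:
Malonate is absent, so NerB is active.
cAMP is absent, so PexL is active.
ppGpp is present, so MibL is inactive.
Activator NerB is present, so *bexF* is transcribed.
→ *bexF* is ON in A.
Condition B:
Malonate is absent, so NerB is active.
cAMP is present, so PexL is inactive.
ppGpp is present, so MibL is inactive.
Activator NerB is present, so *bexF* is transcribed.
→ *bexF* is ON in B.

both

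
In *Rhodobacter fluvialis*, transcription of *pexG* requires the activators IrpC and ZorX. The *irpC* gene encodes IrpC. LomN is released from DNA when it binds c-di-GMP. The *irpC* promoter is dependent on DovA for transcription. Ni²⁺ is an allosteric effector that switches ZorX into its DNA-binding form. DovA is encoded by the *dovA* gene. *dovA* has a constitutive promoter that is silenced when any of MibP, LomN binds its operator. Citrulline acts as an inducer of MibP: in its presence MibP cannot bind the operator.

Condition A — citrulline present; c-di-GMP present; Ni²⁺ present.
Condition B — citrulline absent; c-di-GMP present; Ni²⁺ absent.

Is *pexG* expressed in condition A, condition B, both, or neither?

A only

Condition A:
Citrulline is present, so MibP is inactive.
c-di-GMP is present, so LomN is inactive.
With no repressor bound, *dovA* is transcribed.
So DovA is produced and active.
No repressor is bound and DovA is active, so *irpC* is transcribed.
So IrpC is produced and active.
Ni²⁺ is present, so ZorX is active.
No repressor is bound and IrpC and ZorX are active, so *pexG* is transcribed.
→ *pexG* is ON in A.
Condition B:
Citrulline is absent, so MibP is active.
c-di-GMP is present, so LomN is inactive.
With repressor MibP bound, *dovA* is not transcribed.
So DovA is not produced.
Required activator DovA is absent, so *irpC* is not transcribed.
So IrpC is not produced.
Ni²⁺ is absent, so ZorX is inactive.
Required activator IrpC is absent, so *pexG* is not transcribed.
→ *pexG* is OFF in B.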